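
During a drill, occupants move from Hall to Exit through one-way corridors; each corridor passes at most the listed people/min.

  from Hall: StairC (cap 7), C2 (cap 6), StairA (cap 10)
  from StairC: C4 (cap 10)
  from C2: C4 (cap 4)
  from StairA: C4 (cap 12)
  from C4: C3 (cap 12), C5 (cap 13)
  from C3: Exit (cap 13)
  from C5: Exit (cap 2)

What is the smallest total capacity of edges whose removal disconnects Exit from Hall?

Augment Hall→StairC→C4→C3→Exit: bottleneck 7, flow now 7.
Augment Hall→C2→C4→C3→Exit: bottleneck 4, flow now 11.
Augment Hall→StairA→C4→C3→Exit: bottleneck 1, flow now 12.
Augment Hall→StairA→C4→C5→Exit: bottleneck 2, flow now 14.
No augmenting path remains; maximum flow = 14.
By max-flow min-cut, the minimum cut capacity equals the max flow.
In the residual graph, reachable from Hall: {Hall, StairC, C2, StairA, C4, C5}.
Min-cut edges: C4→C3 (12), C5→Exit (2); capacity 12 + 2 = 14.

14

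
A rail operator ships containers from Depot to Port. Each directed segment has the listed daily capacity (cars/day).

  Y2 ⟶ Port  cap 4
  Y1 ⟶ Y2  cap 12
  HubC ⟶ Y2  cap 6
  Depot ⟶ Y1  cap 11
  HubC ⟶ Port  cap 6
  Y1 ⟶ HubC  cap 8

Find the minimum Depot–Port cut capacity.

Augment Depot→Y1→HubC→Port: bottleneck 6, flow now 6.
Augment Depot→Y1→Y2→Port: bottleneck 4, flow now 10.
No augmenting path remains; maximum flow = 10.
By max-flow min-cut, the minimum cut capacity equals the max flow.
In the residual graph, reachable from Depot: {Depot, Y1, HubC, Y2}.
Min-cut edges: HubC→Port (6), Y2→Port (4); capacity 6 + 4 = 10.

10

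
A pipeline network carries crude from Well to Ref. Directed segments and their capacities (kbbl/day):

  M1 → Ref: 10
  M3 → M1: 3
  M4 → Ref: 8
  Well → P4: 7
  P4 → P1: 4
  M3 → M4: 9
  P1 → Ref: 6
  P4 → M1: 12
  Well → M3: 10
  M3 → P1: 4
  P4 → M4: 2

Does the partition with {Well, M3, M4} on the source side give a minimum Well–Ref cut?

No — its capacity is 22, but the minimum cut has capacity 17.

Given cut capacity: 7 + 4 + 3 + 8 = 22.
Augment Well→P4→P1→Ref: bottleneck 4, flow now 4.
Augment Well→P4→M1→Ref: bottleneck 3, flow now 7.
Augment Well→M3→P1→Ref: bottleneck 2, flow now 9.
Augment Well→M3→M1→Ref: bottleneck 3, flow now 12.
Augment Well→M3→M4→Ref: bottleneck 5, flow now 17.
No augmenting path remains; maximum flow = 17.
In the residual graph, reachable from Well: {Well}.
Min-cut edges: Well→P4 (7), Well→M3 (10); capacity 7 + 10 = 17.
Cut capacity 22 exceeds the max flow 17, so it is not minimum.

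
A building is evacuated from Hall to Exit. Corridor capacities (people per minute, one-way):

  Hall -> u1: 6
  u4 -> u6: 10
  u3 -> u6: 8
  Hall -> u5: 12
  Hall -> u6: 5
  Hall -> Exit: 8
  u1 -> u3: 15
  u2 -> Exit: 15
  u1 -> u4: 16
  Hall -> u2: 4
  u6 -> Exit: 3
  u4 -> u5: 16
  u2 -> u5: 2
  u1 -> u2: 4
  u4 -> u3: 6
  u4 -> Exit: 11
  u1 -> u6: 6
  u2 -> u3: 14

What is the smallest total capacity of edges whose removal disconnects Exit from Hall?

21

Augment Hall→Exit: bottleneck 8, flow now 8.
Augment Hall→u2→Exit: bottleneck 4, flow now 12.
Augment Hall→u6→Exit: bottleneck 3, flow now 15.
Augment Hall→u1→u2→Exit: bottleneck 4, flow now 19.
Augment Hall→u1→u4→Exit: bottleneck 2, flow now 21.
No augmenting path remains; maximum flow = 21.
By max-flow min-cut, the minimum cut capacity equals the max flow.
In the residual graph, reachable from Hall: {Hall, u5, u6}.
Min-cut edges: Hall→u1 (6), Hall→u2 (4), Hall→Exit (8), u6→Exit (3); capacity 6 + 4 + 8 + 3 = 21.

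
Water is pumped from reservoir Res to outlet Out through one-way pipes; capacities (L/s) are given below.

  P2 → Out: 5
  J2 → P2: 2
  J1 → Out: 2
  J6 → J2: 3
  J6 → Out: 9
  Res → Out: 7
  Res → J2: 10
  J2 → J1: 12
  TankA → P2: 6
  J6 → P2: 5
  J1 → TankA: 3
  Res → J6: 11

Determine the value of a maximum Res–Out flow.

23

Augment Res→Out: bottleneck 7, flow now 7.
Augment Res→J6→Out: bottleneck 9, flow now 16.
Augment Res→J6→P2→Out: bottleneck 2, flow now 18.
Augment Res→J2→J1→Out: bottleneck 2, flow now 20.
Augment Res→J2→P2→Out: bottleneck 2, flow now 22.
Augment Res→J2→J1→TankA→P2→Out: bottleneck 1, flow now 23.
No augmenting path remains; maximum flow = 23.
In the residual graph, reachable from Res: {Res, J6, J2, J1, TankA, P2}.
Min-cut edges: Res→Out (7), J6→Out (9), J1→Out (2), P2→Out (5); capacity 7 + 9 + 2 + 5 = 23.
This cut is saturated, so no flow can exceed 23.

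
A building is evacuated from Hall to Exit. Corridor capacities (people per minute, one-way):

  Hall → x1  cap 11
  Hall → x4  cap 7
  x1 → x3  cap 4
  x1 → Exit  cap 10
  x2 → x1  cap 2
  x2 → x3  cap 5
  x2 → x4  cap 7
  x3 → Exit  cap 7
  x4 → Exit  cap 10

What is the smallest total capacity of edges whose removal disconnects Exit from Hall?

18

Augment Hall→x1→Exit: bottleneck 10, flow now 10.
Augment Hall→x4→Exit: bottleneck 7, flow now 17.
Augment Hall→x1→x3→Exit: bottleneck 1, flow now 18.
No augmenting path remains; maximum flow = 18.
By max-flow min-cut, the minimum cut capacity equals the max flow.
In the residual graph, reachable from Hall: {Hall}.
Min-cut edges: Hall→x1 (11), Hall→x4 (7); capacity 11 + 7 = 18.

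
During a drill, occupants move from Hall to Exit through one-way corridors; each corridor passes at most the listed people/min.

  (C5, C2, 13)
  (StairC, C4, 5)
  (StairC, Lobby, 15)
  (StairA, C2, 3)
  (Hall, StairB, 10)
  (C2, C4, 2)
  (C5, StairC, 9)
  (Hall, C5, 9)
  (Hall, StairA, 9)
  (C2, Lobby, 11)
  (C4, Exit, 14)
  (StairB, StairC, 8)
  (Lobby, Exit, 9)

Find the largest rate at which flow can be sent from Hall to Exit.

16

Augment Hall→C5→StairC→C4→Exit: bottleneck 5, flow now 5.
Augment Hall→C5→StairC→Lobby→Exit: bottleneck 4, flow now 9.
Augment Hall→StairA→C2→C4→Exit: bottleneck 2, flow now 11.
Augment Hall→StairA→C2→Lobby→Exit: bottleneck 1, flow now 12.
Augment Hall→StairB→StairC→Lobby→Exit: bottleneck 4, flow now 16.
No augmenting path remains; maximum flow = 16.
In the residual graph, reachable from Hall: {Hall, C5, StairA, StairB, StairC, C2, Lobby}.
Min-cut edges: StairC→C4 (5), C2→C4 (2), Lobby→Exit (9); capacity 5 + 2 + 9 = 16.
This cut is saturated, so no flow can exceed 16.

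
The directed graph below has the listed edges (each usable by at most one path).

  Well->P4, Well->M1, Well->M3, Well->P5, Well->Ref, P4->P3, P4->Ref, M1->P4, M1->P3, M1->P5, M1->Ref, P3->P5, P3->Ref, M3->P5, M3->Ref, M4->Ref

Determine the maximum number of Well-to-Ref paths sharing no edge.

4

Assign every edge capacity 1; by Menger, the answer equals the max flow.
Path Well→Ref (+1); total 1.
Path Well→P4→Ref (+1); total 2.
Path Well→M1→Ref (+1); total 3.
Path Well→M3→Ref (+1); total 4.
No residual Well→Ref path; max flow = 4.
Certifying cut of size 4: {Well→M1, Well→M3, Well→P4, Well→Ref}.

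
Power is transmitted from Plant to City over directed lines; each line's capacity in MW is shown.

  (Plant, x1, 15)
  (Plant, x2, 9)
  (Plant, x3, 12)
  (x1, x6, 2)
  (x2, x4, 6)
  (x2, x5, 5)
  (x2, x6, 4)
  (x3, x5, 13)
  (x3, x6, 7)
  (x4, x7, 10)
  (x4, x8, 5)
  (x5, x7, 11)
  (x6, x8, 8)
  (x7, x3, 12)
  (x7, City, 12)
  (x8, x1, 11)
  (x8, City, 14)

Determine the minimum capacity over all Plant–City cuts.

23

Augment Plant→x1→x6→x8→City: bottleneck 2, flow now 2.
Augment Plant→x2→x4→x7→City: bottleneck 6, flow now 8.
Augment Plant→x2→x5→x7→City: bottleneck 3, flow now 11.
Augment Plant→x3→x5→x7→City: bottleneck 3, flow now 14.
Augment Plant→x3→x6→x8→City: bottleneck 6, flow now 20.
Augment Plant→x3→x5→x7→x4→x8→City: bottleneck 3, flow now 23. (uses reverse residual edge)
No augmenting path remains; maximum flow = 23.
By max-flow min-cut, the minimum cut capacity equals the max flow.
In the residual graph, reachable from Plant: {Plant, x1}.
Min-cut edges: Plant→x2 (9), Plant→x3 (12), x1→x6 (2); capacity 9 + 12 + 2 = 23.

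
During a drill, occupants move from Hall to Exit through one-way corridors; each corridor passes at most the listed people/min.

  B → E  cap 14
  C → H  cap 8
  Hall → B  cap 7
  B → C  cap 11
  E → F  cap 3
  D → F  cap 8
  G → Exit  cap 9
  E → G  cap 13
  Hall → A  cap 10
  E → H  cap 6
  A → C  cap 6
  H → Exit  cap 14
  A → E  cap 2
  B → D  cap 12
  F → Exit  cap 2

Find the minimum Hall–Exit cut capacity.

Augment Hall→A→C→H→Exit: bottleneck 6, flow now 6.
Augment Hall→A→E→F→Exit: bottleneck 2, flow now 8.
Augment Hall→B→C→H→Exit: bottleneck 2, flow now 10.
Augment Hall→B→E→G→Exit: bottleneck 5, flow now 15.
No augmenting path remains; maximum flow = 15.
By max-flow min-cut, the minimum cut capacity equals the max flow.
In the residual graph, reachable from Hall: {Hall, A}.
Min-cut edges: Hall→B (7), A→C (6), A→E (2); capacity 7 + 6 + 2 = 15.

15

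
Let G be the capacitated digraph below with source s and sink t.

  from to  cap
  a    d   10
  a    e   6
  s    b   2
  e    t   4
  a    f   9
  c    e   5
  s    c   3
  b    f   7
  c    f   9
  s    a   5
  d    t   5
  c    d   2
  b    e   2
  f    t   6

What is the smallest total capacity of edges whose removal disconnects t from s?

Augment s→a→d→t: bottleneck 5, flow now 5.
Augment s→b→e→t: bottleneck 2, flow now 7.
Augment s→c→e→t: bottleneck 2, flow now 9.
Augment s→c→f→t: bottleneck 1, flow now 10.
No augmenting path remains; maximum flow = 10.
By max-flow min-cut, the minimum cut capacity equals the max flow.
In the residual graph, reachable from s: {s}.
Min-cut edges: s→a (5), s→b (2), s→c (3); capacity 5 + 2 + 3 = 10.

10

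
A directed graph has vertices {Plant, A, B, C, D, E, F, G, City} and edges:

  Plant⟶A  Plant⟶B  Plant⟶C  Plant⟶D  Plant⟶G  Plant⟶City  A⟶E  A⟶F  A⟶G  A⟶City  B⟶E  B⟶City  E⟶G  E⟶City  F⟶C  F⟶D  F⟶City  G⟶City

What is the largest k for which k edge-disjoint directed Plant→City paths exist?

Assign every edge capacity 1; by Menger, the answer equals the max flow.
Path Plant→City (+1); total 1.
Path Plant→A→City (+1); total 2.
Path Plant→B→City (+1); total 3.
Path Plant→G→City (+1); total 4.
No residual Plant→City path; max flow = 4.
Certifying cut of size 4: {Plant→A, Plant→B, Plant→City, Plant→G}.

4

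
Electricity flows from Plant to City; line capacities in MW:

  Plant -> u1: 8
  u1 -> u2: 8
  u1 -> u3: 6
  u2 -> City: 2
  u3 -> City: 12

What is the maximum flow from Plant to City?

8

Augment Plant→u1→u2→City: bottleneck 2, flow now 2.
Augment Plant→u1→u3→City: bottleneck 6, flow now 8.
No augmenting path remains; maximum flow = 8.
In the residual graph, reachable from Plant: {Plant}.
Min-cut edges: Plant→u1 (8); capacity 8 = 8.
This cut is saturated, so no flow can exceed 8.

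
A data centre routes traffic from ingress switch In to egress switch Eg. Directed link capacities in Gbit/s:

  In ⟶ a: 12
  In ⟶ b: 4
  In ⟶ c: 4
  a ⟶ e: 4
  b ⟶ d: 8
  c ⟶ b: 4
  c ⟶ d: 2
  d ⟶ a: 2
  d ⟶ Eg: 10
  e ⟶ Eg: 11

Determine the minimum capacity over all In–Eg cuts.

12

Augment In→a→e→Eg: bottleneck 4, flow now 4.
Augment In→b→d→Eg: bottleneck 4, flow now 8.
Augment In→c→d→Eg: bottleneck 2, flow now 10.
Augment In→c→b→d→Eg: bottleneck 2, flow now 12.
No augmenting path remains; maximum flow = 12.
By max-flow min-cut, the minimum cut capacity equals the max flow.
In the residual graph, reachable from In: {In, a}.
Min-cut edges: In→b (4), In→c (4), a→e (4); capacity 4 + 4 + 4 = 12.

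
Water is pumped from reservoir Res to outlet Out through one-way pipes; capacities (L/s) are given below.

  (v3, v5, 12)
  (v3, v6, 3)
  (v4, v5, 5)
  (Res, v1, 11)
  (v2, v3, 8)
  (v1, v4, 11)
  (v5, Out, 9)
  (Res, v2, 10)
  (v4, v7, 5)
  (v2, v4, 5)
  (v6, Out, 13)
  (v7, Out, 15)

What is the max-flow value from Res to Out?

17

Augment Res→v1→v4→v5→Out: bottleneck 5, flow now 5.
Augment Res→v1→v4→v7→Out: bottleneck 5, flow now 10.
Augment Res→v2→v3→v5→Out: bottleneck 4, flow now 14.
Augment Res→v2→v3→v6→Out: bottleneck 3, flow now 17.
No augmenting path remains; maximum flow = 17.
In the residual graph, reachable from Res: {Res, v1, v2, v3, v4, v5}.
Min-cut edges: v3→v6 (3), v4→v7 (5), v5→Out (9); capacity 3 + 5 + 9 = 17.
This cut is saturated, so no flow can exceed 17.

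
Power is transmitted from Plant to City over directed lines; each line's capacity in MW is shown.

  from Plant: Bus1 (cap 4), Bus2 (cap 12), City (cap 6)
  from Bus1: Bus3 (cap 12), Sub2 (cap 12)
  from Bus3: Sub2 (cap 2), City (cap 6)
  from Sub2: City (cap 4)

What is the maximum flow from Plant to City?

10

Augment Plant→City: bottleneck 6, flow now 6.
Augment Plant→Bus1→Bus3→City: bottleneck 4, flow now 10.
No augmenting path remains; maximum flow = 10.
In the residual graph, reachable from Plant: {Plant, Bus2}.
Min-cut edges: Plant→Bus1 (4), Plant→City (6); capacity 4 + 6 = 10.
This cut is saturated, so no flow can exceed 10.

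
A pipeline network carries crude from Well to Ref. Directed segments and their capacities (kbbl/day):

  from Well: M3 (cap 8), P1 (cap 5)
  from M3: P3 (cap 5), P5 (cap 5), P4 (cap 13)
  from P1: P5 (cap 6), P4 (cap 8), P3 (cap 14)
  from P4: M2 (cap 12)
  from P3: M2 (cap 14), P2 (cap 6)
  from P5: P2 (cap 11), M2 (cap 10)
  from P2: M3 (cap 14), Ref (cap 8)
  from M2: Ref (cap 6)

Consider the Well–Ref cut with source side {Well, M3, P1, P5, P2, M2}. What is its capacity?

54

Edges leaving {Well, M3, P1, P5, P2, M2}: M3→P4 (13), M3→P3 (5), P1→P4 (8), P1→P3 (14), P2→Ref (8), M2→Ref (6).
Cut capacity = 13 + 5 + 8 + 14 + 8 + 6 = 54.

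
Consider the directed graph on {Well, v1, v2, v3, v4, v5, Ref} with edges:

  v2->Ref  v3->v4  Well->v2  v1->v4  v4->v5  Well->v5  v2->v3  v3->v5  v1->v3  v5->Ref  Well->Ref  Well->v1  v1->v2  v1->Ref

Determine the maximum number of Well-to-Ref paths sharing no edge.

Assign every edge capacity 1; by Menger, the answer equals the max flow.
Path Well→Ref (+1); total 1.
Path Well→v1→Ref (+1); total 2.
Path Well→v2→Ref (+1); total 3.
Path Well→v5→Ref (+1); total 4.
No residual Well→Ref path; max flow = 4.
Certifying cut of size 4: {Well→Ref, Well→v1, Well→v2, Well→v5}.

4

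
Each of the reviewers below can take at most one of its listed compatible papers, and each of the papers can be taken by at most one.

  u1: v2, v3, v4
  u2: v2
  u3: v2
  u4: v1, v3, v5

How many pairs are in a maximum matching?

3

Unit-capacity flow: source→left, listed edges, right→sink; max matching = max flow.
Augmenting path u1→v2 (+1); matched 1.
Augmenting path u4→v1 (+1); matched 2.
Augmenting path u2→v2→u1→v3 (+1); matched 3.
No augmenting path remains; maximum matching = 3.
König certificate: {u1, u4, v2} is a vertex cover of size 3 (every listed pair touches it), so no matching can be larger.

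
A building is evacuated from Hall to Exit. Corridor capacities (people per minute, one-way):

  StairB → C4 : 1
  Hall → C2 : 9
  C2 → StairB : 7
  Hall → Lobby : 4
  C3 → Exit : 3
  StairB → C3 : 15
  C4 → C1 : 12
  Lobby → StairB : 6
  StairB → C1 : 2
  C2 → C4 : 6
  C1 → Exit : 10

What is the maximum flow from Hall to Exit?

12

Augment Hall→Lobby→StairB→C3→Exit: bottleneck 3, flow now 3.
Augment Hall→Lobby→StairB→C1→Exit: bottleneck 1, flow now 4.
Augment Hall→C2→C4→C1→Exit: bottleneck 6, flow now 10.
Augment Hall→C2→StairB→C1→Exit: bottleneck 1, flow now 11.
Augment Hall→C2→StairB→C4→C1→Exit: bottleneck 1, flow now 12.
No augmenting path remains; maximum flow = 12.
In the residual graph, reachable from Hall: {Hall, Lobby, C2, StairB, C3}.
Min-cut edges: C2→C4 (6), StairB→C4 (1), StairB→C1 (2), C3→Exit (3); capacity 6 + 1 + 2 + 3 = 12.
This cut is saturated, so no flow can exceed 12.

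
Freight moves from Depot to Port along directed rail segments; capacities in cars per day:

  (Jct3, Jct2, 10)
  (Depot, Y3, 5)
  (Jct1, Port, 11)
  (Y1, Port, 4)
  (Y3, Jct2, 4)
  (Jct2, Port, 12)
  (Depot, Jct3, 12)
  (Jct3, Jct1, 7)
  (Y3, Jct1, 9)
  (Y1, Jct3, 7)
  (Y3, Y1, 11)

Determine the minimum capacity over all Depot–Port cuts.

Augment Depot→Jct3→Jct1→Port: bottleneck 7, flow now 7.
Augment Depot→Jct3→Jct2→Port: bottleneck 5, flow now 12.
Augment Depot→Y3→Y1→Port: bottleneck 4, flow now 16.
Augment Depot→Y3→Jct1→Port: bottleneck 1, flow now 17.
No augmenting path remains; maximum flow = 17.
By max-flow min-cut, the minimum cut capacity equals the max flow.
In the residual graph, reachable from Depot: {Depot}.
Min-cut edges: Depot→Jct3 (12), Depot→Y3 (5); capacity 12 + 5 = 17.

17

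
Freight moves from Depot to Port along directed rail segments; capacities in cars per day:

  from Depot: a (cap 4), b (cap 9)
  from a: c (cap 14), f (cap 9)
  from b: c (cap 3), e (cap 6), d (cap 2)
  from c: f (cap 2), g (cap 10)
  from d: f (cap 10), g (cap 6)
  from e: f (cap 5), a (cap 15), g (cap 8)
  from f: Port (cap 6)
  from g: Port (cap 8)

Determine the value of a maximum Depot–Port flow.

Augment Depot→a→f→Port: bottleneck 4, flow now 4.
Augment Depot→b→c→f→Port: bottleneck 2, flow now 6.
Augment Depot→b→c→g→Port: bottleneck 1, flow now 7.
Augment Depot→b→d→g→Port: bottleneck 2, flow now 9.
Augment Depot→b→e→g→Port: bottleneck 4, flow now 13.
No augmenting path remains; maximum flow = 13.
In the residual graph, reachable from Depot: {Depot}.
Min-cut edges: Depot→a (4), Depot→b (9); capacity 4 + 9 = 13.
This cut is saturated, so no flow can exceed 13.

13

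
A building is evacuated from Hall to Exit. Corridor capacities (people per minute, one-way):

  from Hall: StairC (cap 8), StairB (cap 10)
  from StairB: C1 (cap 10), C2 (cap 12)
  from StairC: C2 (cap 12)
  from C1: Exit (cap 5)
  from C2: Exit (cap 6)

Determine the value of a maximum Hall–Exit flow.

11

Augment Hall→StairB→C1→Exit: bottleneck 5, flow now 5.
Augment Hall→StairB→C2→Exit: bottleneck 5, flow now 10.
Augment Hall→StairC→C2→Exit: bottleneck 1, flow now 11.
No augmenting path remains; maximum flow = 11.
In the residual graph, reachable from Hall: {Hall, StairB, StairC, C1, C2}.
Min-cut edges: C1→Exit (5), C2→Exit (6); capacity 5 + 6 = 11.
This cut is saturated, so no flow can exceed 11.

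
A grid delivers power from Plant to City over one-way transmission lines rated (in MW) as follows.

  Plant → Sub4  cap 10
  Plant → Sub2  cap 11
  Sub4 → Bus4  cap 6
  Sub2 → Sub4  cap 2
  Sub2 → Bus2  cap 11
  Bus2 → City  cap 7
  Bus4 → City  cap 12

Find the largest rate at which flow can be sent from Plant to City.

Augment Plant→Sub4→Bus4→City: bottleneck 6, flow now 6.
Augment Plant→Sub2→Bus2→City: bottleneck 7, flow now 13.
No augmenting path remains; maximum flow = 13.
In the residual graph, reachable from Plant: {Plant, Sub4, Sub2, Bus2}.
Min-cut edges: Sub4→Bus4 (6), Bus2→City (7); capacity 6 + 7 = 13.
This cut is saturated, so no flow can exceed 13.

13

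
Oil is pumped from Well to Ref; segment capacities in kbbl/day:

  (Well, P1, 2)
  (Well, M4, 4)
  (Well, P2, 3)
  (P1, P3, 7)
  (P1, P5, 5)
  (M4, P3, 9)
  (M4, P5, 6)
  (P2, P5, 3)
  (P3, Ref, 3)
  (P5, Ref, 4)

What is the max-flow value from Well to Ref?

Augment Well→P1→P3→Ref: bottleneck 2, flow now 2.
Augment Well→M4→P3→Ref: bottleneck 1, flow now 3.
Augment Well→M4→P5→Ref: bottleneck 3, flow now 6.
Augment Well→P2→P5→Ref: bottleneck 1, flow now 7.
No augmenting path remains; maximum flow = 7.
In the residual graph, reachable from Well: {Well, P1, M4, P2, P3, P5}.
Min-cut edges: P3→Ref (3), P5→Ref (4); capacity 3 + 4 = 7.
This cut is saturated, so no flow can exceed 7.

7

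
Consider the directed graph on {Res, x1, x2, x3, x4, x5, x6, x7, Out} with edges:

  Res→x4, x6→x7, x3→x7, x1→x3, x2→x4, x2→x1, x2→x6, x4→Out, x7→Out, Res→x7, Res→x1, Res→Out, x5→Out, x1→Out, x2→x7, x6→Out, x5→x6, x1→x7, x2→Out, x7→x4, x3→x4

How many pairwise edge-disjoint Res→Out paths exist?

Assign every edge capacity 1; by Menger, the answer equals the max flow.
Path Res→Out (+1); total 1.
Path Res→x1→Out (+1); total 2.
Path Res→x4→Out (+1); total 3.
Path Res→x7→Out (+1); total 4.
No residual Res→Out path; max flow = 4.
Certifying cut of size 4: {Res→Out, Res→x1, Res→x4, Res→x7}.

4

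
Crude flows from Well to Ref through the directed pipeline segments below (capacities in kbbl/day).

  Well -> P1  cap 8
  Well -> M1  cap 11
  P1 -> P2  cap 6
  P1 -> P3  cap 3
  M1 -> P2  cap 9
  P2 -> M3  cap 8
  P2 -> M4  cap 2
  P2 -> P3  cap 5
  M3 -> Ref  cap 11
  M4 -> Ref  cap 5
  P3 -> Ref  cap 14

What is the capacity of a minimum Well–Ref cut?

Augment Well→P1→P3→Ref: bottleneck 3, flow now 3.
Augment Well→P1→P2→M3→Ref: bottleneck 5, flow now 8.
Augment Well→M1→P2→M3→Ref: bottleneck 3, flow now 11.
Augment Well→M1→P2→M4→Ref: bottleneck 2, flow now 13.
Augment Well→M1→P2→P3→Ref: bottleneck 4, flow now 17.
No augmenting path remains; maximum flow = 17.
By max-flow min-cut, the minimum cut capacity equals the max flow.
In the residual graph, reachable from Well: {Well, M1}.
Min-cut edges: Well→P1 (8), M1→P2 (9); capacity 8 + 9 = 17.

17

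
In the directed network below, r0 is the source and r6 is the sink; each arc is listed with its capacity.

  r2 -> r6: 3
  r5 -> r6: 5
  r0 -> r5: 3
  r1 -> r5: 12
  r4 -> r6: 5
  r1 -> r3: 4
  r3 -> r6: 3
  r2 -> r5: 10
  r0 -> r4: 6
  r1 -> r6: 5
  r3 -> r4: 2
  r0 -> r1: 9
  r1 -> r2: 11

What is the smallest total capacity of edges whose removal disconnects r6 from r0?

17

Augment r0→r1→r6: bottleneck 5, flow now 5.
Augment r0→r4→r6: bottleneck 5, flow now 10.
Augment r0→r5→r6: bottleneck 3, flow now 13.
Augment r0→r1→r2→r6: bottleneck 3, flow now 16.
Augment r0→r1→r3→r6: bottleneck 1, flow now 17.
No augmenting path remains; maximum flow = 17.
By max-flow min-cut, the minimum cut capacity equals the max flow.
In the residual graph, reachable from r0: {r0, r4}.
Min-cut edges: r0→r1 (9), r0→r5 (3), r4→r6 (5); capacity 9 + 3 + 5 = 17.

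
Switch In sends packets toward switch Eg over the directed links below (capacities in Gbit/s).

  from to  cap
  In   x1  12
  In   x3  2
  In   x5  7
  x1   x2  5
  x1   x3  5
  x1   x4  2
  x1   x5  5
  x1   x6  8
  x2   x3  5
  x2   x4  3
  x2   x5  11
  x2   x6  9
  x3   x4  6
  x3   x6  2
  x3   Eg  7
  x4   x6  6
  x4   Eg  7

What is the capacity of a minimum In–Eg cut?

Augment In→x3→Eg: bottleneck 2, flow now 2.
Augment In→x1→x3→Eg: bottleneck 5, flow now 7.
Augment In→x1→x4→Eg: bottleneck 2, flow now 9.
Augment In→x1→x2→x4→Eg: bottleneck 3, flow now 12.
Augment In→x1→x2→x3→x4→Eg: bottleneck 2, flow now 14.
No augmenting path remains; maximum flow = 14.
By max-flow min-cut, the minimum cut capacity equals the max flow.
In the residual graph, reachable from In: {In, x5}.
Min-cut edges: In→x1 (12), In→x3 (2); capacity 12 + 2 = 14.

14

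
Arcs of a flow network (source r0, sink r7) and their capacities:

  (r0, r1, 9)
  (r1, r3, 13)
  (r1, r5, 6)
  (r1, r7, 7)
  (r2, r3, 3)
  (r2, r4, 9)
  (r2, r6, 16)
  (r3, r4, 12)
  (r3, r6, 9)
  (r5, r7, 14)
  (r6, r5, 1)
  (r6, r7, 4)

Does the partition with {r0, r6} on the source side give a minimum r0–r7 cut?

Given cut capacity: 9 + 1 + 4 = 14.
Augment r0→r1→r7: bottleneck 7, flow now 7.
Augment r0→r1→r5→r7: bottleneck 2, flow now 9.
No augmenting path remains; maximum flow = 9.
In the residual graph, reachable from r0: {r0}.
Min-cut edges: r0→r1 (9); capacity 9 = 9.
Cut capacity 14 exceeds the max flow 9, so it is not minimum.

No — its capacity is 14, but the minimum cut has capacity 9.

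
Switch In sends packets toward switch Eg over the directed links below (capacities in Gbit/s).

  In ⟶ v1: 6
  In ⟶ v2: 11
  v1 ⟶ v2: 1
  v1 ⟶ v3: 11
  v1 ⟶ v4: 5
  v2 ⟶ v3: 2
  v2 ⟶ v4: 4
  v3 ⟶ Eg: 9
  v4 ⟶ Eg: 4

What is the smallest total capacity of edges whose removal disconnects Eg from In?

12

Augment In→v1→v3→Eg: bottleneck 6, flow now 6.
Augment In→v2→v3→Eg: bottleneck 2, flow now 8.
Augment In→v2→v4→Eg: bottleneck 4, flow now 12.
No augmenting path remains; maximum flow = 12.
By max-flow min-cut, the minimum cut capacity equals the max flow.
In the residual graph, reachable from In: {In, v2}.
Min-cut edges: In→v1 (6), v2→v3 (2), v2→v4 (4); capacity 6 + 2 + 4 = 12.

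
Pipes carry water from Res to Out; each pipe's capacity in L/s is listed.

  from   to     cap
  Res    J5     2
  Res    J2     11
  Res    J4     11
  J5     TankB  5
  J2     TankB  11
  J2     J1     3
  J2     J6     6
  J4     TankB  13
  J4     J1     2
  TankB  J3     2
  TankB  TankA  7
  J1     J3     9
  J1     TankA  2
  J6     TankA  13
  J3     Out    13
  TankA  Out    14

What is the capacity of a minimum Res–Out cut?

20

Augment Res→J5→TankB→J3→Out: bottleneck 2, flow now 2.
Augment Res→J2→TankB→TankA→Out: bottleneck 7, flow now 9.
Augment Res→J2→J1→J3→Out: bottleneck 3, flow now 12.
Augment Res→J2→J6→TankA→Out: bottleneck 1, flow now 13.
Augment Res→J4→J1→J3→Out: bottleneck 2, flow now 15.
Augment Res→J4→TankB→J2→J6→TankA→Out: bottleneck 5, flow now 20. (uses reverse residual edge)
No augmenting path remains; maximum flow = 20.
By max-flow min-cut, the minimum cut capacity equals the max flow.
In the residual graph, reachable from Res: {Res, J5, J2, J4, TankB}.
Min-cut edges: J2→J1 (3), J2→J6 (6), J4→J1 (2), TankB→J3 (2), TankB→TankA (7); capacity 3 + 6 + 2 + 2 + 7 = 20.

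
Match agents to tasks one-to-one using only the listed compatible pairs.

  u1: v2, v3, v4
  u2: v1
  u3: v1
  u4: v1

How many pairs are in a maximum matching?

Unit-capacity flow: source→left, listed edges, right→sink; max matching = max flow.
Augmenting path u1→v2 (+1); matched 1.
Augmenting path u2→v1 (+1); matched 2.
No augmenting path remains; maximum matching = 2.
König certificate: {u1, v1} is a vertex cover of size 2 (every listed pair touches it), so no matching can be larger.

2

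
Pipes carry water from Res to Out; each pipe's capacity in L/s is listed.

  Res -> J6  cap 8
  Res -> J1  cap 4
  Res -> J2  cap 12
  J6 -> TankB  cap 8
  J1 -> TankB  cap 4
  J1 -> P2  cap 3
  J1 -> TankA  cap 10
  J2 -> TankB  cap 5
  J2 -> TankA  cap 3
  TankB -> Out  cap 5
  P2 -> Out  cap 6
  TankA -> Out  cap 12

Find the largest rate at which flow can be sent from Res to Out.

Augment Res→J6→TankB→Out: bottleneck 5, flow now 5.
Augment Res→J1→P2→Out: bottleneck 3, flow now 8.
Augment Res→J1→TankA→Out: bottleneck 1, flow now 9.
Augment Res→J2→TankA→Out: bottleneck 3, flow now 12.
No augmenting path remains; maximum flow = 12.
In the residual graph, reachable from Res: {Res, J6, J2, TankB}.
Min-cut edges: Res→J1 (4), J2→TankA (3), TankB→Out (5); capacity 4 + 3 + 5 = 12.
This cut is saturated, so no flow can exceed 12.

12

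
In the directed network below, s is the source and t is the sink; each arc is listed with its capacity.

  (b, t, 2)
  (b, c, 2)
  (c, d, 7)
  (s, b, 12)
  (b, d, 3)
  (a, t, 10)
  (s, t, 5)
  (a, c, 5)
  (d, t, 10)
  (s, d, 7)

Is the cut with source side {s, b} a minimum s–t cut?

Given cut capacity: 7 + 5 + 2 + 3 + 2 = 19.
Augment s→t: bottleneck 5, flow now 5.
Augment s→b→t: bottleneck 2, flow now 7.
Augment s→d→t: bottleneck 7, flow now 14.
Augment s→b→d→t: bottleneck 3, flow now 17.
No augmenting path remains; maximum flow = 17.
In the residual graph, reachable from s: {s, b, c, d}.
Min-cut edges: s→t (5), b→t (2), d→t (10); capacity 5 + 2 + 10 = 17.
Cut capacity 19 exceeds the max flow 17, so it is not minimum.

No — its capacity is 19, but the minimum cut has capacity 17.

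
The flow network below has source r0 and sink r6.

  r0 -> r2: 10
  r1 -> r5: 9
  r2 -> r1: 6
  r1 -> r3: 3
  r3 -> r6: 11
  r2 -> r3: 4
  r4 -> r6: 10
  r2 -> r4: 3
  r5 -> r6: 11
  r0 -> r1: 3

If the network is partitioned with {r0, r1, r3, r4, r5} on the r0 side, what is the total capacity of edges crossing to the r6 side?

Edges leaving {r0, r1, r3, r4, r5}: r0→r2 (10), r3→r6 (11), r4→r6 (10), r5→r6 (11).
Cut capacity = 10 + 11 + 10 + 11 = 42.

42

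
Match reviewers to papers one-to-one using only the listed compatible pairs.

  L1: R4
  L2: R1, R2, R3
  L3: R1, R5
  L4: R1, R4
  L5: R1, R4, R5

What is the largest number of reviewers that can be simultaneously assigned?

Unit-capacity flow: source→left, listed edges, right→sink; max matching = max flow.
Augmenting path L1→R4 (+1); matched 1.
Augmenting path L2→R1 (+1); matched 2.
Augmenting path L3→R5 (+1); matched 3.
Augmenting path L4→R1→L2→R2 (+1); matched 4.
No augmenting path remains; maximum matching = 4.
König certificate: {L2, R1, R4, R5} is a vertex cover of size 4 (every listed pair touches it), so no matching can be larger.

4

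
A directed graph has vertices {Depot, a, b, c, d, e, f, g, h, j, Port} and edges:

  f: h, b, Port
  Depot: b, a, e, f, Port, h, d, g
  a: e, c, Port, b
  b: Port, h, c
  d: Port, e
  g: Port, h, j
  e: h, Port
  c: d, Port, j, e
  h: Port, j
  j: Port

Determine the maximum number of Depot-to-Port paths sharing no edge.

Assign every edge capacity 1; by Menger, the answer equals the max flow.
Path Depot→Port (+1); total 1.
Path Depot→a→Port (+1); total 2.
Path Depot→b→Port (+1); total 3.
Path Depot→d→Port (+1); total 4.
Path Depot→e→Port (+1); total 5.
Path Depot→f→Port (+1); total 6.
Path Depot→g→Port (+1); total 7.
Path Depot→h→Port (+1); total 8.
No residual Depot→Port path; max flow = 8.
Certifying cut of size 8: {Depot→Port, Depot→a, Depot→b, Depot→d, Depot→e, Depot→f, Depot→g, Depot→h}.

8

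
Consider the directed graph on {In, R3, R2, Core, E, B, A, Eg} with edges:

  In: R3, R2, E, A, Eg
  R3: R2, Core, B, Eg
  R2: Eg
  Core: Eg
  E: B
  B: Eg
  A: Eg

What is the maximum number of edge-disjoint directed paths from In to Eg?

5

Assign every edge capacity 1; by Menger, the answer equals the max flow.
Path In→Eg (+1); total 1.
Path In→R3→Eg (+1); total 2.
Path In→R2→Eg (+1); total 3.
Path In→A→Eg (+1); total 4.
Path In→E→B→Eg (+1); total 5.
No residual In→Eg path; max flow = 5.
Certifying cut of size 5: {In→A, In→E, In→Eg, In→R2, In→R3}.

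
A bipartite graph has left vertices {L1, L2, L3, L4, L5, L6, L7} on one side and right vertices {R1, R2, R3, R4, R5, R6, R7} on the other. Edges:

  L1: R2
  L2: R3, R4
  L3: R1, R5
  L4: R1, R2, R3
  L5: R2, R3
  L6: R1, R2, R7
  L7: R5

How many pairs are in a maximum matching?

Unit-capacity flow: source→left, listed edges, right→sink; max matching = max flow.
Augmenting path L1→R2 (+1); matched 1.
Augmenting path L2→R3 (+1); matched 2.
Augmenting path L3→R1 (+1); matched 3.
Augmenting path L6→R7 (+1); matched 4.
Augmenting path L7→R5 (+1); matched 5.
Augmenting path L4→R3→L2→R4 (+1); matched 6.
No augmenting path remains; maximum matching = 6.
König certificate: {L2, L6, R1, R2, R3, R5} is a vertex cover of size 6 (every listed pair touches it), so no matching can be larger.

6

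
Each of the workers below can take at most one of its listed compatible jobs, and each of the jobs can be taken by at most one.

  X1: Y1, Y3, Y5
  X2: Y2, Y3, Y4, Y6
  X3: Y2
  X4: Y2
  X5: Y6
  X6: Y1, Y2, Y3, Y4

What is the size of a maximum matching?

5

Unit-capacity flow: source→left, listed edges, right→sink; max matching = max flow.
Augmenting path X1→Y1 (+1); matched 1.
Augmenting path X2→Y2 (+1); matched 2.
Augmenting path X5→Y6 (+1); matched 3.
Augmenting path X6→Y3 (+1); matched 4.
Augmenting path X3→Y2→X2→Y4 (+1); matched 5.
No augmenting path remains; maximum matching = 5.
König certificate: {X1, X2, X5, X6, Y2} is a vertex cover of size 5 (every listed pair touches it), so no matching can be larger.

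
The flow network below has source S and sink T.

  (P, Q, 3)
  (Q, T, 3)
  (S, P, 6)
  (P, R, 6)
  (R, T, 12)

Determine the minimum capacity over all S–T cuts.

6

Augment S→P→Q→T: bottleneck 3, flow now 3.
Augment S→P→R→T: bottleneck 3, flow now 6.
No augmenting path remains; maximum flow = 6.
By max-flow min-cut, the minimum cut capacity equals the max flow.
In the residual graph, reachable from S: {S}.
Min-cut edges: S→P (6); capacity 6 = 6.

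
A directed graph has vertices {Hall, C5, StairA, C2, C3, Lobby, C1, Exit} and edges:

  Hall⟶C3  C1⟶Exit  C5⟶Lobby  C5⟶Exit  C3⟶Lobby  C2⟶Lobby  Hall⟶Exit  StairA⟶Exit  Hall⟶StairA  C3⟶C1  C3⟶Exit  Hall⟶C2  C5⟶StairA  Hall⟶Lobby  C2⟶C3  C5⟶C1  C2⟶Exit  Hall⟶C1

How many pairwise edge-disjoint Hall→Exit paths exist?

5

Assign every edge capacity 1; by Menger, the answer equals the max flow.
Path Hall→Exit (+1); total 1.
Path Hall→StairA→Exit (+1); total 2.
Path Hall→C2→Exit (+1); total 3.
Path Hall→C3→Exit (+1); total 4.
Path Hall→C1→Exit (+1); total 5.
No residual Hall→Exit path; max flow = 5.
Certifying cut of size 5: {Hall→C1, Hall→C2, Hall→C3, Hall→Exit, Hall→StairA}.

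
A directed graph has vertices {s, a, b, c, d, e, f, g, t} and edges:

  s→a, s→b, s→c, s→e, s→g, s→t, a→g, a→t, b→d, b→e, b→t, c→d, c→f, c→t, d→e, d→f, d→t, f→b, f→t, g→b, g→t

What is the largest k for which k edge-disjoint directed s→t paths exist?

Assign every edge capacity 1; by Menger, the answer equals the max flow.
Path s→t (+1); total 1.
Path s→a→t (+1); total 2.
Path s→b→t (+1); total 3.
Path s→c→t (+1); total 4.
Path s→g→t (+1); total 5.
No residual s→t path; max flow = 5.
Certifying cut of size 5: {s→a, s→b, s→c, s→g, s→t}.

5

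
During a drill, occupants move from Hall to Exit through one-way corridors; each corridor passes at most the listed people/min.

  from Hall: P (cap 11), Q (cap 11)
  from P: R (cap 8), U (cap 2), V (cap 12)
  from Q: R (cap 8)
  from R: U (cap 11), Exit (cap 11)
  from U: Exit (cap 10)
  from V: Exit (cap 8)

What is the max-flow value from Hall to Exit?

19

Augment Hall→P→R→Exit: bottleneck 8, flow now 8.
Augment Hall→P→U→Exit: bottleneck 2, flow now 10.
Augment Hall→P→V→Exit: bottleneck 1, flow now 11.
Augment Hall→Q→R→Exit: bottleneck 3, flow now 14.
Augment Hall→Q→R→U→Exit: bottleneck 5, flow now 19.
No augmenting path remains; maximum flow = 19.
In the residual graph, reachable from Hall: {Hall, Q}.
Min-cut edges: Hall→P (11), Q→R (8); capacity 11 + 8 = 19.
This cut is saturated, so no flow can exceed 19.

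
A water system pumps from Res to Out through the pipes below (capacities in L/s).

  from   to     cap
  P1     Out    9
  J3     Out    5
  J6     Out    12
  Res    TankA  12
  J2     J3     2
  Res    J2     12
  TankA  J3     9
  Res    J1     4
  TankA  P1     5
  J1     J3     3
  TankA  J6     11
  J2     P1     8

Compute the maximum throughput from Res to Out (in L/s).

Augment Res→TankA→P1→Out: bottleneck 5, flow now 5.
Augment Res→TankA→J6→Out: bottleneck 7, flow now 12.
Augment Res→J2→P1→Out: bottleneck 4, flow now 16.
Augment Res→J2→J3→Out: bottleneck 2, flow now 18.
Augment Res→J1→J3→Out: bottleneck 3, flow now 21.
Augment Res→J2→P1→TankA→J6→Out: bottleneck 4, flow now 25. (uses reverse residual edge)
No augmenting path remains; maximum flow = 25.
In the residual graph, reachable from Res: {Res, J2, J1}.
Min-cut edges: Res→TankA (12), J2→P1 (8), J2→J3 (2), J1→J3 (3); capacity 12 + 8 + 2 + 3 = 25.
This cut is saturated, so no flow can exceed 25.

25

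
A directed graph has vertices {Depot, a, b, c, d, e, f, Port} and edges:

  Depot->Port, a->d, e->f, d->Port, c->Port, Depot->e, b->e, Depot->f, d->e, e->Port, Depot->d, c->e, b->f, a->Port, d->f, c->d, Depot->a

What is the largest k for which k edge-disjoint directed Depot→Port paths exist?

Assign every edge capacity 1; by Menger, the answer equals the max flow.
Path Depot→Port (+1); total 1.
Path Depot→a→Port (+1); total 2.
Path Depot→d→Port (+1); total 3.
Path Depot→e→Port (+1); total 4.
No residual Depot→Port path; max flow = 4.
Certifying cut of size 4: {Depot→Port, Depot→a, Depot→d, Depot→e}.

4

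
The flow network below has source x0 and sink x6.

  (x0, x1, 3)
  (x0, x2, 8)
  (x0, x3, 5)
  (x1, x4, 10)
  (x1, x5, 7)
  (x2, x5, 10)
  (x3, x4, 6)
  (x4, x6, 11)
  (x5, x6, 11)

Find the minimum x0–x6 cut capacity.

16

Augment x0→x1→x4→x6: bottleneck 3, flow now 3.
Augment x0→x2→x5→x6: bottleneck 8, flow now 11.
Augment x0→x3→x4→x6: bottleneck 5, flow now 16.
No augmenting path remains; maximum flow = 16.
By max-flow min-cut, the minimum cut capacity equals the max flow.
In the residual graph, reachable from x0: {x0}.
Min-cut edges: x0→x1 (3), x0→x2 (8), x0→x3 (5); capacity 3 + 8 + 5 = 16.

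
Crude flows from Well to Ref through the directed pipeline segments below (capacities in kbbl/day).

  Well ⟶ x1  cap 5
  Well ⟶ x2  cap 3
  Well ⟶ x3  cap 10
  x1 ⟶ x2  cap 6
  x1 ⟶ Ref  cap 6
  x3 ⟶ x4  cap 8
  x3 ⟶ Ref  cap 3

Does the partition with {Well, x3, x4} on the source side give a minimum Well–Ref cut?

No — its capacity is 11, but the minimum cut has capacity 8.

Given cut capacity: 5 + 3 + 3 = 11.
Augment Well→x1→Ref: bottleneck 5, flow now 5.
Augment Well→x3→Ref: bottleneck 3, flow now 8.
No augmenting path remains; maximum flow = 8.
In the residual graph, reachable from Well: {Well, x2, x3, x4}.
Min-cut edges: Well→x1 (5), x3→Ref (3); capacity 5 + 3 = 8.
Cut capacity 11 exceeds the max flow 8, so it is not minimum.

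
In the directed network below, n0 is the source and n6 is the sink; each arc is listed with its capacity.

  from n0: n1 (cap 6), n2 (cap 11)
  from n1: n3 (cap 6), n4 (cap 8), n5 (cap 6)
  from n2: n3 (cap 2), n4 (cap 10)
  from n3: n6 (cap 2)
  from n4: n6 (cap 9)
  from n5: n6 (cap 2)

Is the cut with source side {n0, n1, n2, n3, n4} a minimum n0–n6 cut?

Given cut capacity: 6 + 2 + 9 = 17.
Augment n0→n1→n3→n6: bottleneck 2, flow now 2.
Augment n0→n1→n4→n6: bottleneck 4, flow now 6.
Augment n0→n2→n4→n6: bottleneck 5, flow now 11.
Augment n0→n2→n3→n1→n5→n6: bottleneck 2, flow now 13. (uses reverse residual edge)
No augmenting path remains; maximum flow = 13.
In the residual graph, reachable from n0: {n0, n1, n2, n3, n4, n5}.
Min-cut edges: n3→n6 (2), n4→n6 (9), n5→n6 (2); capacity 2 + 9 + 2 = 13.
Cut capacity 17 exceeds the max flow 13, so it is not minimum.

No — its capacity is 17, but the minimum cut has capacity 13.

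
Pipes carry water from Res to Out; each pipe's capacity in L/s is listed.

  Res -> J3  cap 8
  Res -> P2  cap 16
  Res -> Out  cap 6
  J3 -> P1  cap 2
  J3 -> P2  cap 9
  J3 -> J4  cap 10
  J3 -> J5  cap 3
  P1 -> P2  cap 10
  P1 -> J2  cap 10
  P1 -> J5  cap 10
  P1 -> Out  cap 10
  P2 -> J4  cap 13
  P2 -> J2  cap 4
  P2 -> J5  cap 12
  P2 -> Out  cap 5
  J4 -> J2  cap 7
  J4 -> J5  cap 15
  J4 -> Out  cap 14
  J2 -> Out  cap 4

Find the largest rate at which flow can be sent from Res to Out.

30

Augment Res→Out: bottleneck 6, flow now 6.
Augment Res→P2→Out: bottleneck 5, flow now 11.
Augment Res→J3→P1→Out: bottleneck 2, flow now 13.
Augment Res→J3→J4→Out: bottleneck 6, flow now 19.
Augment Res→P2→J4→Out: bottleneck 8, flow now 27.
Augment Res→P2→J2→Out: bottleneck 3, flow now 30.
No augmenting path remains; maximum flow = 30.
In the residual graph, reachable from Res: {Res}.
Min-cut edges: Res→J3 (8), Res→P2 (16), Res→Out (6); capacity 8 + 16 + 6 = 30.
This cut is saturated, so no flow can exceed 30.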